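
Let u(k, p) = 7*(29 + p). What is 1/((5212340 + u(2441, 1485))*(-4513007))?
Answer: -1/23571155754566 ≈ -4.2425e-14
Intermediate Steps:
u(k, p) = 203 + 7*p
1/((5212340 + u(2441, 1485))*(-4513007)) = 1/((5212340 + (203 + 7*1485))*(-4513007)) = -1/4513007/(5212340 + (203 + 10395)) = -1/4513007/(5212340 + 10598) = -1/4513007/5222938 = (1/5222938)*(-1/4513007) = -1/23571155754566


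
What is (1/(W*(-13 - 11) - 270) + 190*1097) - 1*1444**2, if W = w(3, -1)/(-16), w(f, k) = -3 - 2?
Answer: -1041571832/555 ≈ -1.8767e+6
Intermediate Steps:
w(f, k) = -5
W = 5/16 (W = -5/(-16) = -5*(-1/16) = 5/16 ≈ 0.31250)
(1/(W*(-13 - 11) - 270) + 190*1097) - 1*1444**2 = (1/(5*(-13 - 11)/16 - 270) + 190*1097) - 1*1444**2 = (1/((5/16)*(-24) - 270) + 208430) - 1*2085136 = (1/(-15/2 - 270) + 208430) - 2085136 = (1/(-555/2) + 208430) - 2085136 = (-2/555 + 208430) - 2085136 = 115678648/555 - 2085136 = -1041571832/555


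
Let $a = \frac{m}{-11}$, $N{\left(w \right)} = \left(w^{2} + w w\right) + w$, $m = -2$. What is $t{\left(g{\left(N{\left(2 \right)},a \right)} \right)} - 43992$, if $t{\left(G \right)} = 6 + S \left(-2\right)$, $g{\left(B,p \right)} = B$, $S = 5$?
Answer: $-43996$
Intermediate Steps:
$N{\left(w \right)} = w + 2 w^{2}$ ($N{\left(w \right)} = \left(w^{2} + w^{2}\right) + w = 2 w^{2} + w = w + 2 w^{2}$)
$a = \frac{2}{11}$ ($a = - \frac{2}{-11} = \left(-2\right) \left(- \frac{1}{11}\right) = \frac{2}{11} \approx 0.18182$)
$t{\left(G \right)} = -4$ ($t{\left(G \right)} = 6 + 5 \left(-2\right) = 6 - 10 = -4$)
$t{\left(g{\left(N{\left(2 \right)},a \right)} \right)} - 43992 = -4 - 43992 = -43996$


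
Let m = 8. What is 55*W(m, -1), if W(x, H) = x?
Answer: 440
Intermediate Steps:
55*W(m, -1) = 55*8 = 440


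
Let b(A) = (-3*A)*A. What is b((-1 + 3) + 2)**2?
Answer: 2304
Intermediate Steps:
b(A) = -3*A**2
b((-1 + 3) + 2)**2 = (-3*((-1 + 3) + 2)**2)**2 = (-3*(2 + 2)**2)**2 = (-3*4**2)**2 = (-3*16)**2 = (-48)**2 = 2304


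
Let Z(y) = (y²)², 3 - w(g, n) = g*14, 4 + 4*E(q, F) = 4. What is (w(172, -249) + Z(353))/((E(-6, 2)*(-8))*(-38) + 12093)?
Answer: 15527400476/12093 ≈ 1.2840e+6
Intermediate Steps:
E(q, F) = 0 (E(q, F) = -1 + (¼)*4 = -1 + 1 = 0)
w(g, n) = 3 - 14*g (w(g, n) = 3 - g*14 = 3 - 14*g)
Z(y) = y⁴
(w(172, -249) + Z(353))/((E(-6, 2)*(-8))*(-38) + 12093) = ((3 - 14*172) + 353⁴)/((0*(-8))*(-38) + 12093) = ((3 - 2408) + 15527402881)/(0*(-38) + 12093) = (-2405 + 15527402881)/(0 + 12093) = 15527400476/12093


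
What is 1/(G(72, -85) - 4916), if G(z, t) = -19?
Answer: -1/4935 ≈ -0.00020263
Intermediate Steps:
1/(G(72, -85) - 4916) = 1/(-19 - 4916) = 1/(-4935) = -1/4935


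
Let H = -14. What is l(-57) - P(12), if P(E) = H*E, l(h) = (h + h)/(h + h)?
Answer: 169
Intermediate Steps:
l(h) = 1 (l(h) = (2*h)/((2*h)) = (2*h)*(1/(2*h)) = 1)
P(E) = -14*E
l(-57) - P(12) = 1 - (-14)*12 = 1 - 1*(-168) = 1 + 168 = 169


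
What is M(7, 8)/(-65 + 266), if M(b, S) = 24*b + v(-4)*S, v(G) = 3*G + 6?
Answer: 40/67 ≈ 0.59702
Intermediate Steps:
v(G) = 6 + 3*G
M(b, S) = -6*S + 24*b (M(b, S) = 24*b + (6 + 3*(-4))*S = 24*b + (6 - 12)*S = 24*b - 6*S = -6*S + 24*b)
M(7, 8)/(-65 + 266) = (-6*8 + 24*7)/(-65 + 266) = (-48 + 168)/201 = 120*(1/201) = 40/67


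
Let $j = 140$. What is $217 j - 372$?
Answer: $30008$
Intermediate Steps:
$217 j - 372 = 217 \cdot 140 - 372 = 30380 - 372 = 30008$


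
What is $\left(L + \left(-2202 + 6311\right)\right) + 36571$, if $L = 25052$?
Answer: $65732$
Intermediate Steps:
$\left(L + \left(-2202 + 6311\right)\right) + 36571 = \left(25052 + \left(-2202 + 6311\right)\right) + 36571 = \left(25052 + 4109\right) + 36571 = 29161 + 36571 = 65732$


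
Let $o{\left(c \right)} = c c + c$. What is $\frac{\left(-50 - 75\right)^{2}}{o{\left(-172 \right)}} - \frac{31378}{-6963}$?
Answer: $\frac{343895537}{68265252} \approx 5.0376$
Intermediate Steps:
$o{\left(c \right)} = c + c^{2}$ ($o{\left(c \right)} = c^{2} + c = c + c^{2}$)
$\frac{\left(-50 - 75\right)^{2}}{o{\left(-172 \right)}} - \frac{31378}{-6963} = \frac{\left(-50 - 75\right)^{2}}{\left(-172\right) \left(1 - 172\right)} - \frac{31378}{-6963} = \frac{\left(-125\right)^{2}}{\left(-172\right) \left(-171\right)} - - \frac{31378}{6963} = \frac{15625}{29412} + \frac{31378}{6963} = \frac{343895537}{68265252}$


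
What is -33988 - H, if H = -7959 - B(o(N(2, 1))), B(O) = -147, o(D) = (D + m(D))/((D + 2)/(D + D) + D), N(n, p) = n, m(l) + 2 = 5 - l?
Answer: -26176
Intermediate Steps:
m(l) = 3 - l (m(l) = -2 + (5 - l) = 3 - l)
o(D) = 3/(D + (2 + D)/(2*D)) (o(D) = (D + (3 - D))/((D + 2)/(D + D) + D) = 3/((2 + D)/((2*D)) + D) = 3/((2 + D)*(1/(2*D)) + D) = 3/((2 + D)/(2*D) + D) = 3/(D + (2 + D)/(2*D)))
H = -7812 (H = -7959 - 1*(-147) = -7959 + 147 = -7812)
-33988 - H = -33988 - 1*(-7812) = -33988 + 7812 = -26176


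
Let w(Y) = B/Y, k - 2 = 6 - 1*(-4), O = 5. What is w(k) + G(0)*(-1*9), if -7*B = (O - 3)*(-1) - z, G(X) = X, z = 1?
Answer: 1/28 ≈ 0.035714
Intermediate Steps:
k = 12 (k = 2 + (6 - 1*(-4)) = 2 + (6 + 4) = 2 + 10 = 12)
B = 3/7 (B = -((5 - 3)*(-1) - 1*1)/7 = -(2*(-1) - 1)/7 = -(-2 - 1)/7 = -1/7*(-3) = 3/7 ≈ 0.42857)
w(Y) = 3/(7*Y)
w(k) + G(0)*(-1*9) = (3/7)/12 + 0*(-1*9) = (3/7)*(1/12) + 0*(-9) = 1/28 + 0 = 1/28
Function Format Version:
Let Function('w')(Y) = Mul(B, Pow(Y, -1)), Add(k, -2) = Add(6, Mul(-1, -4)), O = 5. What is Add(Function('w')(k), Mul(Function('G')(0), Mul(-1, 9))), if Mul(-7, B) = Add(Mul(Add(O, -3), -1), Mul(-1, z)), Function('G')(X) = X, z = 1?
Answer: Rational(1, 28) ≈ 0.035714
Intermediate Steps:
k = 12 (k = Add(2, Add(6, Mul(-1, -4))) = Add(2, Add(6, 4)) = Add(2, 10) = 12)
B = Rational(3, 7) (B = Mul(Rational(-1, 7), Add(Mul(Add(5, -3), -1), Mul(-1, 1))) = Mul(Rational(-1, 7), Add(Mul(2, -1), -1)) = Mul(Rational(-1, 7), Add(-2, -1)) = Mul(Rational(-1, 7), -3) = Rational(3, 7) ≈ 0.42857)
Function('w')(Y) = Mul(Rational(3, 7), Pow(Y, -1))
Add(Function('w')(k), Mul(Function('G')(0), Mul(-1, 9))) = Add(Mul(Rational(3, 7), Pow(12, -1)), Mul(0, Mul(-1, 9))) = Add(Mul(Rational(3, 7), Rational(1, 12)), Mul(0, -9)) = Add(Rational(1, 28), 0) = Rational(1, 28)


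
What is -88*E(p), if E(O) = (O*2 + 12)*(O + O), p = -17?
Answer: -65824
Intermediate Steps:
E(O) = 2*O*(12 + 2*O) (E(O) = (2*O + 12)*(2*O) = (12 + 2*O)*(2*O) = 2*O*(12 + 2*O))
-88*E(p) = -352*(-17)*(6 - 17) = -352*(-17)*(-11) = -88*748 = -65824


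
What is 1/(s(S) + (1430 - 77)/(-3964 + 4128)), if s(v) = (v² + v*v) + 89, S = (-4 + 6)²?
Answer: 4/517 ≈ 0.0077369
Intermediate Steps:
S = 4 (S = 2² = 4)
s(v) = 89 + 2*v² (s(v) = (v² + v²) + 89 = 2*v² + 89 = 89 + 2*v²)
1/(s(S) + (1430 - 77)/(-3964 + 4128)) = 1/((89 + 2*4²) + (1430 - 77)/(-3964 + 4128)) = 1/((89 + 2*16) + 1353/164) = 1/((89 + 32) + 1353*(1/164)) = 1/(121 + 33/4) = 1/(517/4) = 4/517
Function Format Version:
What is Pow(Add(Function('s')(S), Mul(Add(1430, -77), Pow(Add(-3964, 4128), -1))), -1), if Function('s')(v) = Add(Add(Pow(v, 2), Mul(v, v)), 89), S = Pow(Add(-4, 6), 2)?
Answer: Rational(4, 517) ≈ 0.0077369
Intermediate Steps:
S = 4 (S = Pow(2, 2) = 4)
Function('s')(v) = Add(89, Mul(2, Pow(v, 2))) (Function('s')(v) = Add(Add(Pow(v, 2), Pow(v, 2)), 89) = Add(Mul(2, Pow(v, 2)), 89) = Add(89, Mul(2, Pow(v, 2))))
Pow(Add(Function('s')(S), Mul(Add(1430, -77), Pow(Add(-3964, 4128), -1))), -1) = Pow(Add(Add(89, Mul(2, Pow(4, 2))), Mul(Add(1430, -77), Pow(Add(-3964, 4128), -1))), -1) = Pow(Add(Add(89, Mul(2, 16)), Mul(1353, Pow(164, -1))), -1) = Pow(Add(Add(89, 32), Mul(1353, Rational(1, 164))), -1) = Pow(Add(121, Rational(33, 4)), -1) = Pow(Rational(517, 4), -1) = Rational(4, 517)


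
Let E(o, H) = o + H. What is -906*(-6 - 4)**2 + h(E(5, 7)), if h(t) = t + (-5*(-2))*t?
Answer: -90468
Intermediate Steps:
E(o, H) = H + o
h(t) = 11*t (h(t) = t + 10*t = 11*t)
-906*(-6 - 4)**2 + h(E(5, 7)) = -906*(-6 - 4)**2 + 11*(7 + 5) = -906*(-10)**2 + 11*12 = -906*100 + 132 = -90600 + 132 = -90468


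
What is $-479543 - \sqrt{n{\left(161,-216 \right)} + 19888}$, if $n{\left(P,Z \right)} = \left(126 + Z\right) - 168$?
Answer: $-479543 - \sqrt{19630} \approx -4.7968 \cdot 10^{5}$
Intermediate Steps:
$n{\left(P,Z \right)} = -42 + Z$
$-479543 - \sqrt{n{\left(161,-216 \right)} + 19888} = -479543 - \sqrt{\left(-42 - 216\right) + 19888} = -479543 - \sqrt{-258 + 19888} = -479543 - \sqrt{19630}$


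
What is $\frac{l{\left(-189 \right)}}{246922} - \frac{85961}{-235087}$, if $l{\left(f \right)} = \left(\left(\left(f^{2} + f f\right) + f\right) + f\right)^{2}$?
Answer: $\frac{593616113117197}{29024076107} \approx 20453.0$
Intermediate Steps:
$l{\left(f \right)} = \left(2 f + 2 f^{2}\right)^{2}$ ($l{\left(f \right)} = \left(\left(\left(f^{2} + f^{2}\right) + f\right) + f\right)^{2} = \left(\left(2 f^{2} + f\right) + f\right)^{2} = \left(\left(f + 2 f^{2}\right) + f\right)^{2} = \left(2 f + 2 f^{2}\right)^{2}$)
$\frac{l{\left(-189 \right)}}{246922} - \frac{85961}{-235087} = \frac{4 \left(-189\right)^{2} \left(1 - 189\right)^{2}}{246922} - \frac{85961}{-235087} = 4 \cdot 35721 \left(-188\right)^{2} \cdot \frac{1}{246922} - - \frac{85961}{235087} = 4 \cdot 35721 \cdot 35344 \cdot \frac{1}{246922} + \frac{85961}{235087} = 5050092096 \cdot \frac{1}{246922} + \frac{85961}{235087} = \frac{2525046048}{123461} + \frac{85961}{235087} = \frac{593616113117197}{29024076107}$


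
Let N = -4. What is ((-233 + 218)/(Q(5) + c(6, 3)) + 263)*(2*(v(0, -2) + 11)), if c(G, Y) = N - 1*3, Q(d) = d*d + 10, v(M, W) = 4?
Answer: 110235/14 ≈ 7873.9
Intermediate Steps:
Q(d) = 10 + d**2 (Q(d) = d**2 + 10 = 10 + d**2)
c(G, Y) = -7 (c(G, Y) = -4 - 1*3 = -4 - 3 = -7)
((-233 + 218)/(Q(5) + c(6, 3)) + 263)*(2*(v(0, -2) + 11)) = ((-233 + 218)/((10 + 5**2) - 7) + 263)*(2*(4 + 11)) = (-15/((10 + 25) - 7) + 263)*(2*15) = (-15/(35 - 7) + 263)*30 = (-15/28 + 263)*30 = (7349/28)*30 = 110235/14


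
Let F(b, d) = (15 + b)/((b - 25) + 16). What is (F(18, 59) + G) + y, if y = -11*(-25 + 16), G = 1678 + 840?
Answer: 7862/3 ≈ 2620.7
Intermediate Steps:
G = 2518
F(b, d) = (15 + b)/(-9 + b) (F(b, d) = (15 + b)/((-25 + b) + 16) = (15 + b)/(-9 + b))
y = 99 (y = -11*(-9) = 99)
(F(18, 59) + G) + y = ((15 + 18)/(-9 + 18) + 2518) + 99 = (33/9 + 2518) + 99 = ((⅑)*33 + 2518) + 99 = (11/3 + 2518) + 99 = 7565/3 + 99 = 7862/3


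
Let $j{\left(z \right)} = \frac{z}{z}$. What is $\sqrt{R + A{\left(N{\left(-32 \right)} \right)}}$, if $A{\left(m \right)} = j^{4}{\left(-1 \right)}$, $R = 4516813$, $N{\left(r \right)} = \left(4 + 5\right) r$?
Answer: $\sqrt{4516814} \approx 2125.3$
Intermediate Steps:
$N{\left(r \right)} = 9 r$
$j{\left(z \right)} = 1$
$A{\left(m \right)} = 1$ ($A{\left(m \right)} = 1^{4} = 1$)
$\sqrt{R + A{\left(N{\left(-32 \right)} \right)}} = \sqrt{4516813 + 1} = \sqrt{4516814}$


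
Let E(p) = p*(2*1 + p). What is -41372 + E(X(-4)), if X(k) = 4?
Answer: -41348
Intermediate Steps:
E(p) = p*(2 + p)
-41372 + E(X(-4)) = -41372 + 4*(2 + 4) = -41372 + 4*6 = -41372 + 24 = -41348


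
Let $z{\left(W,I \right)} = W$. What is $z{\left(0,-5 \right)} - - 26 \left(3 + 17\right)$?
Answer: $520$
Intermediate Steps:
$z{\left(0,-5 \right)} - - 26 \left(3 + 17\right) = 0 - - 26 \left(3 + 17\right) = 0 - \left(-26\right) 20 = 0 - -520 = 0 + 520 = 520$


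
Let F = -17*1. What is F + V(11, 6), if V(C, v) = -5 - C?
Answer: -33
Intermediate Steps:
F = -17
F + V(11, 6) = -17 + (-5 - 1*11) = -17 + (-5 - 11) = -17 - 16 = -33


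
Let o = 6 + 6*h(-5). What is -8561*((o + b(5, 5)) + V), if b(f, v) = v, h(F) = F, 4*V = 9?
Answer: 573587/4 ≈ 1.4340e+5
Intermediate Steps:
V = 9/4 (V = (1/4)*9 = 9/4 ≈ 2.2500)
o = -24 (o = 6 + 6*(-5) = 6 - 30 = -24)
-8561*((o + b(5, 5)) + V) = -8561*((-24 + 5) + 9/4) = -8561*(-19 + 9/4) = -8561*(-67/4) = 573587/4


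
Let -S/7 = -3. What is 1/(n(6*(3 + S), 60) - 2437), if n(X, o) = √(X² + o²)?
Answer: -1/2281 ≈ -0.00043840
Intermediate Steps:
S = 21 (S = -7*(-3) = 21)
1/(n(6*(3 + S), 60) - 2437) = 1/(√((6*(3 + 21))² + 60²) - 2437) = 1/(√((6*24)² + 3600) - 2437) = 1/(√(144² + 3600) - 2437) = 1/(√(20736 + 3600) - 2437) = 1/(√24336 - 2437) = 1/(156 - 2437) = 1/(-2281) = -1/2281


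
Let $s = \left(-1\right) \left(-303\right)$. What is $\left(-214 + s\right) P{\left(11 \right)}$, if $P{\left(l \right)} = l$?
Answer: $979$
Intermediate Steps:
$s = 303$
$\left(-214 + s\right) P{\left(11 \right)} = \left(-214 + 303\right) 11 = 89 \cdot 11 = 979$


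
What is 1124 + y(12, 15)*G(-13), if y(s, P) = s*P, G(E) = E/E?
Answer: 1304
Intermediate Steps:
G(E) = 1
y(s, P) = P*s
1124 + y(12, 15)*G(-13) = 1124 + (15*12)*1 = 1124 + 180*1 = 1124 + 180 = 1304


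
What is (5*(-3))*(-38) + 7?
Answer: 577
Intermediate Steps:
(5*(-3))*(-38) + 7 = -15*(-38) + 7 = 570 + 7 = 577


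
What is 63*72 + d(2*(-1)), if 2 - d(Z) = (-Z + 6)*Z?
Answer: 4554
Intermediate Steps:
d(Z) = 2 - Z*(6 - Z) (d(Z) = 2 - (-Z + 6)*Z = 2 - (6 - Z)*Z = 2 - Z*(6 - Z))
63*72 + d(2*(-1)) = 63*72 + (2 + (2*(-1))² - 12*(-1)) = 4536 + (2 + (-2)² - 6*(-2)) = 4536 + (2 + 4 + 12) = 4536 + 18 = 4554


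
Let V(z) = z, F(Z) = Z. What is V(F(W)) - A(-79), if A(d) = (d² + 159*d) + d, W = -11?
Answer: 6388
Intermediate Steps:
A(d) = d² + 160*d
V(F(W)) - A(-79) = -11 - (-79)*(160 - 79) = -11 - (-79)*81 = -11 - 1*(-6399) = -11 + 6399 = 6388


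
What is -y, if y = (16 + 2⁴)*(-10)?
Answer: 320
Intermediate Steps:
y = -320 (y = (16 + 16)*(-10) = 32*(-10) = -320)
-y = -1*(-320) = 320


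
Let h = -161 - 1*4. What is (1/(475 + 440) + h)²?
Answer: 22793148676/837225 ≈ 27225.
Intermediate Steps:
h = -165 (h = -161 - 4 = -165)
(1/(475 + 440) + h)² = (1/(475 + 440) - 165)² = (1/915 - 165)² = (-150974/915)² = 22793148676/837225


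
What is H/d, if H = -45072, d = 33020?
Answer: -11268/8255 ≈ -1.3650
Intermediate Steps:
H/d = -45072/33020 = -45072*1/33020 = -11268/8255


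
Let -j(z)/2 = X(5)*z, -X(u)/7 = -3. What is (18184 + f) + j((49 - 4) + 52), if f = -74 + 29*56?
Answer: 15660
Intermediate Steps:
X(u) = 21 (X(u) = -7*(-3) = 21)
j(z) = -42*z
f = 1550 (f = -74 + 1624 = 1550)
(18184 + f) + j((49 - 4) + 52) = (18184 + 1550) - 42*((49 - 4) + 52) = 19734 - 42*(45 + 52) = 19734 - 42*97 = 19734 - 4074 = 15660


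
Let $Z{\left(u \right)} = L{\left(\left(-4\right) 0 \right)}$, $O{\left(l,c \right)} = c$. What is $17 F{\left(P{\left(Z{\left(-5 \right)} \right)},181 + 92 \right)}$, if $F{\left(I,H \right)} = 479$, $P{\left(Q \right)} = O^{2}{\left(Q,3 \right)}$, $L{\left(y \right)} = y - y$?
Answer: $8143$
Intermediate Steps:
$L{\left(y \right)} = 0$
$Z{\left(u \right)} = 0$
$P{\left(Q \right)} = 9$ ($P{\left(Q \right)} = 3^{2} = 9$)
$17 F{\left(P{\left(Z{\left(-5 \right)} \right)},181 + 92 \right)} = 17 \cdot 479 = 8143$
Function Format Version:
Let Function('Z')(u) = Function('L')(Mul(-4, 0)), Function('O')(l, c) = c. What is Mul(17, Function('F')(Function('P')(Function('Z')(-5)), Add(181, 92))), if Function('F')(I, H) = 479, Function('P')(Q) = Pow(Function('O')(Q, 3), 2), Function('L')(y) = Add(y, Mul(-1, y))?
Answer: 8143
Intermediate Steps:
Function('L')(y) = 0
Function('Z')(u) = 0
Function('P')(Q) = 9 (Function('P')(Q) = Pow(3, 2) = 9)
Mul(17, Function('F')(Function('P')(Function('Z')(-5)), Add(181, 92))) = Mul(17, 479) = 8143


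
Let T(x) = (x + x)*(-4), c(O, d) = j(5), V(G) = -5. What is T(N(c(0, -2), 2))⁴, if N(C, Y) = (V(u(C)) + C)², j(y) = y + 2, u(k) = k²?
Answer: 1048576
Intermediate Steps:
j(y) = 2 + y
c(O, d) = 7 (c(O, d) = 2 + 5 = 7)
N(C, Y) = (-5 + C)²
T(x) = -8*x (T(x) = (2*x)*(-4) = -8*x)
T(N(c(0, -2), 2))⁴ = (-8*(-5 + 7)²)⁴ = (-8*2²)⁴ = (-8*4)⁴ = (-32)⁴ = 1048576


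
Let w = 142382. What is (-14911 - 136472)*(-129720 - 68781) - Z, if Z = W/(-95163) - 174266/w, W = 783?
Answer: 67859674139460657557/2258249711 ≈ 3.0050e+10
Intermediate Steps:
Z = -2782526744/2258249711 (Z = 783/(-95163) - 174266/142382 = 783*(-1/95163) - 174266*1/142382 = -261/31721 - 87133/71191 = -2782526744/2258249711 ≈ -1.2322)
(-14911 - 136472)*(-129720 - 68781) - Z = (-14911 - 136472)*(-129720 - 68781) - 1*(-2782526744/2258249711) = -151383*(-198501) + 2782526744/2258249711 = 30049676883 + 2782526744/2258249711 = 67859674139460657557/2258249711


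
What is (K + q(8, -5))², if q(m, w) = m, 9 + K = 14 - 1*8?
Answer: 25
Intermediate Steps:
K = -3 (K = -9 + (14 - 1*8) = -9 + (14 - 8) = -9 + 6 = -3)
(K + q(8, -5))² = (-3 + 8)² = 5² = 25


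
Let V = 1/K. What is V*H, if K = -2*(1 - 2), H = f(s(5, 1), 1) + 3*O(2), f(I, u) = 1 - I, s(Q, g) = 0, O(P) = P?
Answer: 7/2 ≈ 3.5000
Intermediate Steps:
H = 7 (H = (1 - 1*0) + 3*2 = (1 + 0) + 6 = 1 + 6 = 7)
K = 2 (K = -2*(-1) = 2)
V = 1/2 ≈ 0.50000
V*H = (1/2)*7 = 7/2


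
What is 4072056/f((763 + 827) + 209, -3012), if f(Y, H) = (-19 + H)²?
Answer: 4072056/9186961 ≈ 0.44324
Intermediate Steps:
4072056/f((763 + 827) + 209, -3012) = 4072056/((-19 - 3012)²) = 4072056/((-3031)²) = 4072056/9186961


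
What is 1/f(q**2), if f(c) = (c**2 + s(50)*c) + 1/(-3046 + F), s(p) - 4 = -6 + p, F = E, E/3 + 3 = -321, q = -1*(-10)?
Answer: 4018/59466399 ≈ 6.7568e-5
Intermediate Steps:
q = 10
E = -972 (E = -9 + 3*(-321) = -9 - 963 = -972)
F = -972
s(p) = -2 + p (s(p) = 4 + (-6 + p) = -2 + p)
f(c) = -1/4018 + c**2 + 48*c (f(c) = (c**2 + (-2 + 50)*c) + 1/(-3046 - 972) = (c**2 + 48*c) + 1/(-4018) = (c**2 + 48*c) - 1/4018 = -1/4018 + c**2 + 48*c)
1/f(q**2) = 1/(-1/4018 + (10**2)**2 + 48*10**2) = 1/(-1/4018 + 100**2 + 48*100) = 1/(-1/4018 + 10000 + 4800) = 1/(59466399/4018) = 4018/59466399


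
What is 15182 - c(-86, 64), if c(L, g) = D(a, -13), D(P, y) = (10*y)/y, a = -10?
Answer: 15172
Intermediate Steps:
D(P, y) = 10
c(L, g) = 10
15182 - c(-86, 64) = 15182 - 1*10 = 15182 - 10 = 15172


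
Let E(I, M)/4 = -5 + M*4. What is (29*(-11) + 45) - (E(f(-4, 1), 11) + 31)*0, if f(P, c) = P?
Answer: -274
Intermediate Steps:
E(I, M) = -20 + 16*M (E(I, M) = 4*(-5 + M*4) = 4*(-5 + 4*M) = -20 + 16*M)
(29*(-11) + 45) - (E(f(-4, 1), 11) + 31)*0 = (29*(-11) + 45) - ((-20 + 16*11) + 31)*0 = (-319 + 45) - ((-20 + 176) + 31)*0 = -274 - (156 + 31)*0 = -274 - 187*0 = -274 - 1*0 = -274 + 0 = -274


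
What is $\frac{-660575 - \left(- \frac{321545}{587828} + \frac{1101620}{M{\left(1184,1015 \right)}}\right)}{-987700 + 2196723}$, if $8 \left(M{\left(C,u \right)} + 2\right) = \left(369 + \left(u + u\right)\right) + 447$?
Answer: $- \frac{110408127619153}{201127412888452} \approx -0.54895$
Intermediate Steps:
$M{\left(C,u \right)} = 100 + \frac{u}{4}$ ($M{\left(C,u \right)} = -2 + \frac{\left(369 + \left(u + u\right)\right) + 447}{8} = -2 + \frac{\left(369 + 2 u\right) + 447}{8} = -2 + \frac{816 + 2 u}{8} = -2 + \left(102 + \frac{u}{4}\right) = 100 + \frac{u}{4}$)
$\frac{-660575 - \left(- \frac{321545}{587828} + \frac{1101620}{M{\left(1184,1015 \right)}}\right)}{-987700 + 2196723} = \frac{-660575 - \left(- \frac{321545}{587828} + \frac{1101620}{100 + \frac{1}{4} \cdot 1015}\right)}{-987700 + 2196723} = \frac{-660575 - \left(- \frac{321545}{587828} + \frac{1101620}{100 + \frac{1015}{4}}\right)}{1209023} = \left(-660575 + \left(- \frac{1101620}{\frac{1415}{4}} + \frac{321545}{587828}\right)\right) \frac{1}{1209023} = \left(-660575 + \left(\left(-1101620\right) \frac{4}{1415} + \frac{321545}{587828}\right)\right) \frac{1}{1209023} = \left(-660575 + \left(- \frac{881296}{283} + \frac{321545}{587828}\right)\right) \frac{1}{1209023} = \left(-660575 - \frac{517959467853}{166355324}\right) \frac{1}{1209023} = \left(- \frac{110408127619153}{166355324}\right) \frac{1}{1209023} = - \frac{110408127619153}{201127412888452}$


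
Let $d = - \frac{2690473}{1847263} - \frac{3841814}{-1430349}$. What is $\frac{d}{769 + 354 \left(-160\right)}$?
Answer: $- \frac{3248525490005}{147624076176834477} \approx -2.2005 \cdot 10^{-5}$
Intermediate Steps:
$d = \frac{3248525490005}{2642230784787}$ ($d = \left(-2690473\right) \frac{1}{1847263} - - \frac{3841814}{1430349} = - \frac{2690473}{1847263} + \frac{3841814}{1430349} = \frac{3248525490005}{2642230784787} \approx 1.2295$)
$\frac{d}{769 + 354 \left(-160\right)} = \frac{3248525490005}{2642230784787 \left(769 + 354 \left(-160\right)\right)} = \frac{3248525490005}{2642230784787 \left(769 - 56640\right)} = \frac{3248525490005}{2642230784787 \left(-55871\right)} = \frac{3248525490005}{2642230784787} \left(- \frac{1}{55871}\right) = - \frac{3248525490005}{147624076176834477}$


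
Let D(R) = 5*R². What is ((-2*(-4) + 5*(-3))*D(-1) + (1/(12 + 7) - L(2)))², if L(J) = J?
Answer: 492804/361 ≈ 1365.1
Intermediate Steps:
((-2*(-4) + 5*(-3))*D(-1) + (1/(12 + 7) - L(2)))² = ((-2*(-4) + 5*(-3))*(5*(-1)²) + (1/(12 + 7) - 1*2))² = ((8 - 15)*(5*1) + (1/19 - 2))² = (-7*5 + (1/19 - 2))² = (-35 - 37/19)² = (-702/19)² = 492804/361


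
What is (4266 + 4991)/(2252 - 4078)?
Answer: -9257/1826 ≈ -5.0695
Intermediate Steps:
(4266 + 4991)/(2252 - 4078) = 9257/(-1826) = 9257*(-1/1826) = -9257/1826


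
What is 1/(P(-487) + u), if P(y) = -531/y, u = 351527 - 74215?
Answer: 487/135051475 ≈ 3.6060e-6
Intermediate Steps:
u = 277312
1/(P(-487) + u) = 1/(-531/(-487) + 277312) = 1/(-531*(-1/487) + 277312) = 1/(531/487 + 277312) = 1/(135051475/487) = 487/135051475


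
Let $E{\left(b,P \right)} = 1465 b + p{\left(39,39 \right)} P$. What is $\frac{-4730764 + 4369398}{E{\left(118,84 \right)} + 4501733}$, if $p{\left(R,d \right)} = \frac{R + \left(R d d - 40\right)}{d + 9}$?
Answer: $- \frac{722732}{9556819} \approx -0.075625$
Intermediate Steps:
$p{\left(R,d \right)} = \frac{-40 + R + R d^{2}}{9 + d}$ ($p{\left(R,d \right)} = \frac{R + \left(R d^{2} - 40\right)}{9 + d} = \frac{R + \left(-40 + R d^{2}\right)}{9 + d} = \frac{-40 + R + R d^{2}}{9 + d}$)
$E{\left(b,P \right)} = 1465 b + \frac{29659 P}{24}$ ($E{\left(b,P \right)} = 1465 b + \frac{-40 + 39 + 39 \cdot 39^{2}}{9 + 39} P = 1465 b + \frac{-40 + 39 + 39 \cdot 1521}{48} P = 1465 b + \frac{-40 + 39 + 59319}{48} P = 1465 b + \frac{1}{48} \cdot 59318 P = 1465 b + \frac{29659 P}{24}$)
$\frac{-4730764 + 4369398}{E{\left(118,84 \right)} + 4501733} = \frac{-4730764 + 4369398}{\left(1465 \cdot 118 + \frac{29659}{24} \cdot 84\right) + 4501733} = - \frac{361366}{\left(172870 + \frac{207613}{2}\right) + 4501733} = - \frac{361366}{\frac{553353}{2} + 4501733} = - \frac{361366}{\frac{9556819}{2}} = \left(-361366\right) \frac{2}{9556819} = - \frac{722732}{9556819}$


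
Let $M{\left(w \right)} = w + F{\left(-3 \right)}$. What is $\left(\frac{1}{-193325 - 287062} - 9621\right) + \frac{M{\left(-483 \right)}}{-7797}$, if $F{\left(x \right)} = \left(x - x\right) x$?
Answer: $- \frac{522260413355}{54283731} \approx -9620.9$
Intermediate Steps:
$F{\left(x \right)} = 0$ ($F{\left(x \right)} = 0 x = 0$)
$M{\left(w \right)} = w$ ($M{\left(w \right)} = w + 0 = w$)
$\left(\frac{1}{-193325 - 287062} - 9621\right) + \frac{M{\left(-483 \right)}}{-7797} = \left(\frac{1}{-193325 - 287062} - 9621\right) - \frac{483}{-7797} = \left(\frac{1}{-480387} - 9621\right) - - \frac{7}{113} = \left(- \frac{1}{480387} - 9621\right) + \frac{7}{113} = - \frac{4621803328}{480387} + \frac{7}{113} = - \frac{522260413355}{54283731}$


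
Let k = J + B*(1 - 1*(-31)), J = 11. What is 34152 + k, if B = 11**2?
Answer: 38035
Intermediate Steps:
B = 121
k = 3883 (k = 11 + 121*(1 - 1*(-31)) = 11 + 121*(1 + 31) = 11 + 121*32 = 11 + 3872 = 3883)
34152 + k = 34152 + 3883 = 38035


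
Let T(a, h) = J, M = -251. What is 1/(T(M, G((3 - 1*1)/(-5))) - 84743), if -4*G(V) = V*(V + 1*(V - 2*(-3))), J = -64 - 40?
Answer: -1/84847 ≈ -1.1786e-5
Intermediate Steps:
J = -104
G(V) = -V*(6 + 2*V)/4 (G(V) = -V*(V + 1*(V - 2*(-3)))/4 = -V*(V + 1*(V + 6))/4 = -V*(V + 1*(6 + V))/4 = -V*(V + (6 + V))/4 = -V*(6 + 2*V)/4)
T(a, h) = -104
1/(T(M, G((3 - 1*1)/(-5))) - 84743) = 1/(-104 - 84743) = 1/(-84847) = -1/84847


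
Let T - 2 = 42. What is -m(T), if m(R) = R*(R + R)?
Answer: -3872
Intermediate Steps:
T = 44 (T = 2 + 42 = 44)
m(R) = 2*R² (m(R) = R*(2*R) = 2*R²)
-m(T) = -2*44² = -2*1936 = -1*3872 = -3872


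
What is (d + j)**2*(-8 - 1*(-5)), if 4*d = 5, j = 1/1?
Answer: -243/16 ≈ -15.188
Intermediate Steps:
j = 1
d = 5/4 (d = (1/4)*5 = 5/4 ≈ 1.2500)
(d + j)**2*(-8 - 1*(-5)) = (5/4 + 1)**2*(-8 - 1*(-5)) = (9/4)**2*(-8 + 5) = (81/16)*(-3) = -243/16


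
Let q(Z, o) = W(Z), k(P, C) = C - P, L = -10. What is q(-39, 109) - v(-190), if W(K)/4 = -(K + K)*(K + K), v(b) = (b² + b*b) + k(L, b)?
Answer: -96356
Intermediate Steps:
v(b) = 10 + b + 2*b² (v(b) = (b² + b*b) + (b - 1*(-10)) = (b² + b²) + (b + 10) = 2*b² + (10 + b) = 10 + b + 2*b²)
W(K) = -16*K² (W(K) = 4*(-(K + K)*(K + K)) = 4*(-2*K*2*K) = 4*(-4*K²) = -16*K²)
q(Z, o) = -16*Z²
q(-39, 109) - v(-190) = -16*(-39)² - (10 - 190 + 2*(-190)²) = -16*1521 - (10 - 190 + 2*36100) = -24336 - (10 - 190 + 72200) = -24336 - 1*72020 = -24336 - 72020 = -96356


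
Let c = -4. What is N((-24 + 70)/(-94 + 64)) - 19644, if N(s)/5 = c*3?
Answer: -19704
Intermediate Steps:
N(s) = -60 (N(s) = 5*(-4*3) = 5*(-12) = -60)
N((-24 + 70)/(-94 + 64)) - 19644 = -60 - 19644 = -19704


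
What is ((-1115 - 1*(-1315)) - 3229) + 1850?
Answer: -1179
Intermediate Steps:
((-1115 - 1*(-1315)) - 3229) + 1850 = ((-1115 + 1315) - 3229) + 1850 = (200 - 3229) + 1850 = -3029 + 1850 = -1179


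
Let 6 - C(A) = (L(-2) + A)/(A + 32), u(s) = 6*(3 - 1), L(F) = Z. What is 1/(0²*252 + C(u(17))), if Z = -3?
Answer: 44/255 ≈ 0.17255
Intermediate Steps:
L(F) = -3
u(s) = 12 (u(s) = 6*2 = 12)
C(A) = 6 - (-3 + A)/(32 + A) (C(A) = 6 - (-3 + A)/(A + 32) = 6 - (-3 + A)/(32 + A))
1/(0²*252 + C(u(17))) = 1/(0²*252 + 5*(39 + 12)/(32 + 12)) = 1/(0*252 + 5*51/44) = 1/(0 + 5*(1/44)*51) = 1/(0 + 255/44) = 1/(255/44) = 44/255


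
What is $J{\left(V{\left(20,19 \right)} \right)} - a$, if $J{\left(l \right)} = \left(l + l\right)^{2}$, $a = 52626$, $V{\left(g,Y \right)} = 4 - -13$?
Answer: $-51470$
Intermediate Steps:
$V{\left(g,Y \right)} = 17$ ($V{\left(g,Y \right)} = 4 + 13 = 17$)
$J{\left(l \right)} = 4 l^{2}$ ($J{\left(l \right)} = \left(2 l\right)^{2} = 4 l^{2}$)
$J{\left(V{\left(20,19 \right)} \right)} - a = 4 \cdot 17^{2} - 52626 = 4 \cdot 289 - 52626 = 1156 - 52626 = -51470$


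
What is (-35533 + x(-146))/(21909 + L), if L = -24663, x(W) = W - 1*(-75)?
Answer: 1978/153 ≈ 12.928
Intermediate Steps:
x(W) = 75 + W (x(W) = W + 75 = 75 + W)
(-35533 + x(-146))/(21909 + L) = (-35533 + (75 - 146))/(21909 - 24663) = (-35533 - 71)/(-2754) = -35604*(-1/2754) = 1978/153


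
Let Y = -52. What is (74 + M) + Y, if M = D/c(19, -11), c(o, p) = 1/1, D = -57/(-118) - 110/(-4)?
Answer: 2949/59 ≈ 49.983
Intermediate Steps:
D = 1651/59 (D = -57*(-1/118) - 110*(-1/4) = 57/118 + 55/2 = 1651/59 ≈ 27.983)
c(o, p) = 1
M = 1651/59 (M = (1651/59)/1 = (1651/59)*1 = 1651/59 ≈ 27.983)
(74 + M) + Y = (74 + 1651/59) - 52 = 6017/59 - 52 = 2949/59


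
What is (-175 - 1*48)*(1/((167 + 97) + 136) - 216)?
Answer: 19266977/400 ≈ 48167.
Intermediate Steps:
(-175 - 1*48)*(1/((167 + 97) + 136) - 216) = (-175 - 48)*(1/(264 + 136) - 216) = -223*(1/400 - 216) = -223*(-86399/400) = 19266977/400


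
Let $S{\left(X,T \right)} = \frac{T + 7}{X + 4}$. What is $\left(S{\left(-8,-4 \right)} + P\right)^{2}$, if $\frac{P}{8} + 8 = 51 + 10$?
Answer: $\frac{2866249}{16} \approx 1.7914 \cdot 10^{5}$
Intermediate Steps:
$P = 424$ ($P = -64 + 8 \left(51 + 10\right) = -64 + 8 \cdot 61 = -64 + 488 = 424$)
$S{\left(X,T \right)} = \frac{7 + T}{4 + X}$
$\left(S{\left(-8,-4 \right)} + P\right)^{2} = \left(\frac{7 - 4}{4 - 8} + 424\right)^{2} = \left(\frac{1}{-4} \cdot 3 + 424\right)^{2} = \left(\left(- \frac{1}{4}\right) 3 + 424\right)^{2} = \left(- \frac{3}{4} + 424\right)^{2} = \left(\frac{1693}{4}\right)^{2} = \frac{2866249}{16}$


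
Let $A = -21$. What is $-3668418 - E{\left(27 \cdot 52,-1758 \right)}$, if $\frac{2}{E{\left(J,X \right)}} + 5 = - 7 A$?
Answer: $- \frac{260457679}{71} \approx -3.6684 \cdot 10^{6}$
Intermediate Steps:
$E{\left(J,X \right)} = \frac{1}{71}$ ($E{\left(J,X \right)} = \frac{2}{-5 - -147} = \frac{2}{-5 + 147} = \frac{2}{142} = 2 \cdot \frac{1}{142} = \frac{1}{71}$)
$-3668418 - E{\left(27 \cdot 52,-1758 \right)} = -3668418 - \frac{1}{71} = - \frac{260457679}{71}$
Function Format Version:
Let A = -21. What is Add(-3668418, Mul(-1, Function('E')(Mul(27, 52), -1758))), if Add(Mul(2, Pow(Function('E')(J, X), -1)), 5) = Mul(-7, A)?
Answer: Rational(-260457679, 71) ≈ -3.6684e+6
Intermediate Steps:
Function('E')(J, X) = Rational(1, 71) (Function('E')(J, X) = Mul(2, Pow(Add(-5, Mul(-7, -21)), -1)) = Mul(2, Pow(Add(-5, 147), -1)) = Mul(2, Pow(142, -1)) = Mul(2, Rational(1, 142)) = Rational(1, 71))
Add(-3668418, Mul(-1, Function('E')(Mul(27, 52), -1758))) = Add(-3668418, Mul(-1, Rational(1, 71))) = Add(-3668418, Rational(-1, 71)) = Rational(-260457679, 71)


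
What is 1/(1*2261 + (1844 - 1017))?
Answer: 1/3088 ≈ 0.00032383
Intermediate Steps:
1/(1*2261 + (1844 - 1017)) = 1/(2261 + 827) = 1/3088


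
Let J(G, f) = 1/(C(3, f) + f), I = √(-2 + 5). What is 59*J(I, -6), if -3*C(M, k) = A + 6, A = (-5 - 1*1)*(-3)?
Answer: -59/14 ≈ -4.2143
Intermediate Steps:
A = 18 (A = (-5 - 1)*(-3) = -6*(-3) = 18)
I = √3 ≈ 1.7320
C(M, k) = -8 (C(M, k) = -(18 + 6)/3 = -⅓*24 = -8)
J(G, f) = 1/(-8 + f)
59*J(I, -6) = 59/(-8 - 6) = 59/(-14) = 59*(-1/14) = -59/14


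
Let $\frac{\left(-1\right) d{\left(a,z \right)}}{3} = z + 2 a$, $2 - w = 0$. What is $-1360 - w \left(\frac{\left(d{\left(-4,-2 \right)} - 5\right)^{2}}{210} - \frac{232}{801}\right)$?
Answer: $- \frac{7655647}{5607} \approx -1365.4$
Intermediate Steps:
$w = 2$ ($w = 2 - 0 = 2 + 0 = 2$)
$d{\left(a,z \right)} = - 6 a - 3 z$ ($d{\left(a,z \right)} = - 3 \left(z + 2 a\right) = - 6 a - 3 z$)
$-1360 - w \left(\frac{\left(d{\left(-4,-2 \right)} - 5\right)^{2}}{210} - \frac{232}{801}\right) = -1360 - 2 \left(\frac{\left(\left(\left(-6\right) \left(-4\right) - -6\right) - 5\right)^{2}}{210} - \frac{232}{801}\right) = -1360 - 2 \left(\left(\left(24 + 6\right) - 5\right)^{2} \cdot \frac{1}{210} - \frac{232}{801}\right) = -1360 - 2 \left(\left(30 - 5\right)^{2} \cdot \frac{1}{210} - \frac{232}{801}\right) = -1360 - 2 \left(25^{2} \cdot \frac{1}{210} - \frac{232}{801}\right) = -1360 - 2 \left(625 \cdot \frac{1}{210} - \frac{232}{801}\right) = -1360 - 2 \left(\frac{125}{42} - \frac{232}{801}\right) = -1360 - 2 \cdot \frac{30127}{11214} = -1360 - \frac{30127}{5607} = - \frac{7655647}{5607}$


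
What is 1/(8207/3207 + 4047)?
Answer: 3207/12986936 ≈ 0.00024694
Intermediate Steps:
1/(8207/3207 + 4047) = 1/(12986936/3207) = 3207/12986936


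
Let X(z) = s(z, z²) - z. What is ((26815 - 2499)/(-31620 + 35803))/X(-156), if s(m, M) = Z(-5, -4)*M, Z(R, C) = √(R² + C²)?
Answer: -6079/162774020175 + 24316*√41/4173692825 ≈ 3.7267e-5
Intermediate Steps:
Z(R, C) = √(C² + R²)
s(m, M) = M*√41 (s(m, M) = √((-4)² + (-5)²)*M = √(16 + 25)*M = √41*M = M*√41)
X(z) = -z + √41*z² (X(z) = z²*√41 - z = √41*z² - z = -z + √41*z²)
((26815 - 2499)/(-31620 + 35803))/X(-156) = ((26815 - 2499)/(-31620 + 35803))/((-156*(-1 - 156*√41))) = (24316/4183)/(156 + 24336*√41) = (24316*(1/4183))/(156 + 24336*√41) = 24316/(4183*(156 + 24336*√41))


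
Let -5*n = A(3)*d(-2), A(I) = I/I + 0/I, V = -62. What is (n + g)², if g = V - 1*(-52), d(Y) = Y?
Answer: 2304/25 ≈ 92.160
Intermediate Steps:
A(I) = 1 (A(I) = 1 + 0 = 1)
g = -10 (g = -62 - 1*(-52) = -62 + 52 = -10)
n = ⅖ (n = -(-2)/5 = -⅕*(-2) = ⅖ ≈ 0.40000)
(n + g)² = (⅖ - 10)² = (-48/5)² = 2304/25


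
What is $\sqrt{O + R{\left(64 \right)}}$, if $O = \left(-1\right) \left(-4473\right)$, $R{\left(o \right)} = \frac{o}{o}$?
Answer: $\sqrt{4474} \approx 66.888$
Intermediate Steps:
$R{\left(o \right)} = 1$
$O = 4473$
$\sqrt{O + R{\left(64 \right)}} = \sqrt{4473 + 1} = \sqrt{4474}$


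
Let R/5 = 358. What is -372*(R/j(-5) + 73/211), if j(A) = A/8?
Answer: 224773932/211 ≈ 1.0653e+6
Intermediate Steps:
R = 1790 (R = 5*358 = 1790)
j(A) = A/8 (j(A) = A*(⅛) = A/8)
-372*(R/j(-5) + 73/211) = -372*(1790/(((⅛)*(-5))) + 73/211) = -372*(1790/(-5/8) + 73*(1/211)) = -372*(1790*(-8/5) + 73/211) = -372*(-2864 + 73/211) = -372*(-604231/211) = 224773932/211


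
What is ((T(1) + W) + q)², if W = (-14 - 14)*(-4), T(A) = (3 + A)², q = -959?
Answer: 690561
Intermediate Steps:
W = 112 (W = -28*(-4) = 112)
((T(1) + W) + q)² = (((3 + 1)² + 112) - 959)² = ((4² + 112) - 959)² = ((16 + 112) - 959)² = (128 - 959)² = (-831)² = 690561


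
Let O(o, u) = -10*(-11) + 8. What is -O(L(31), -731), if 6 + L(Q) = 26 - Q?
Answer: -118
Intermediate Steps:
L(Q) = 20 - Q (L(Q) = -6 + (26 - Q) = 20 - Q)
O(o, u) = 118 (O(o, u) = 110 + 8 = 118)
-O(L(31), -731) = -1*118 = -118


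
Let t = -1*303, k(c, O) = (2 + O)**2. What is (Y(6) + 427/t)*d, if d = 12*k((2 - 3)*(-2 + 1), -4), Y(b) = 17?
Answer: 75584/101 ≈ 748.36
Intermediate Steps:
t = -303
d = 48 (d = 12*(2 - 4)**2 = 12*(-2)**2 = 12*4 = 48)
(Y(6) + 427/t)*d = (17 + 427/(-303))*48 = (17 + 427*(-1/303))*48 = (17 - 427/303)*48 = (4724/303)*48 = 75584/101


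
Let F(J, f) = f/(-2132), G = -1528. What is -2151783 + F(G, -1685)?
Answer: -4587599671/2132 ≈ -2.1518e+6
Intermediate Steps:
F(J, f) = -f/2132 (F(J, f) = f*(-1/2132) = -f/2132)
-2151783 + F(G, -1685) = -2151783 - 1/2132*(-1685) = -2151783 + 1685/2132 = -4587599671/2132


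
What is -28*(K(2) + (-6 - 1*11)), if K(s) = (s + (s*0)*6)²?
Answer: 364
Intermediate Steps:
K(s) = s² (K(s) = (s + 0*6)² = (s + 0)² = s²)
-28*(K(2) + (-6 - 1*11)) = -28*(2² + (-6 - 1*11)) = -28*(4 + (-6 - 11)) = -28*(4 - 17) = -28*(-13) = 364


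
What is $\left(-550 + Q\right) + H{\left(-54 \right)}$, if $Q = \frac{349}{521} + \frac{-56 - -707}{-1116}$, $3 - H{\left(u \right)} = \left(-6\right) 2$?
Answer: $- \frac{3344279}{6252} \approx -534.91$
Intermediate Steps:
$H{\left(u \right)} = 15$ ($H{\left(u \right)} = 3 - \left(-6\right) 2 = 3 - -12 = 3 + 12 = 15$)
$Q = \frac{541}{6252}$ ($Q = 349 \cdot \frac{1}{521} + \left(-56 + 707\right) \left(- \frac{1}{1116}\right) = \frac{349}{521} + 651 \left(- \frac{1}{1116}\right) = \frac{349}{521} - \frac{7}{12} = \frac{541}{6252} \approx 0.086532$)
$\left(-550 + Q\right) + H{\left(-54 \right)} = \left(-550 + \frac{541}{6252}\right) + 15 = - \frac{3438059}{6252} + 15 = - \frac{3344279}{6252}$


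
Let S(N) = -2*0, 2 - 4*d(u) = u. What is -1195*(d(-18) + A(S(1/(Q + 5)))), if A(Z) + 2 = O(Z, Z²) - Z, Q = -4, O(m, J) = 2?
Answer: -5975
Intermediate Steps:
d(u) = ½ - u/4
S(N) = 0
A(Z) = -Z (A(Z) = -2 + (2 - Z) = -Z)
-1195*(d(-18) + A(S(1/(Q + 5)))) = -1195*((½ - ¼*(-18)) - 1*0) = -1195*((½ + 9/2) + 0) = -1195*(5 + 0) = -1195*5 = -5975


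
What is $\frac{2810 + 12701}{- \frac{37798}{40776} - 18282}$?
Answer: $- \frac{316238268}{372752315} \approx -0.84839$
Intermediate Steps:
$\frac{2810 + 12701}{- \frac{37798}{40776} - 18282} = \frac{15511}{\left(-37798\right) \frac{1}{40776} - 18282} = \frac{15511}{- \frac{18899}{20388} - 18282} = \frac{15511}{- \frac{372752315}{20388}} = 15511 \left(- \frac{20388}{372752315}\right) = - \frac{316238268}{372752315}$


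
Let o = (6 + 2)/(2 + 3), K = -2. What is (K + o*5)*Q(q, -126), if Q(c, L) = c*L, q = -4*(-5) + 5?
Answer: -18900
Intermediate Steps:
q = 25 (q = 20 + 5 = 25)
Q(c, L) = L*c
o = 8/5 ≈ 1.6000
(K + o*5)*Q(q, -126) = (-2 + (8/5)*5)*(-126*25) = (-2 + 8)*(-3150) = 6*(-3150) = -18900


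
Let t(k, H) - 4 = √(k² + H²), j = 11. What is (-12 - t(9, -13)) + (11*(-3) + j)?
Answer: -38 - 5*√10 ≈ -53.811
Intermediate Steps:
t(k, H) = 4 + √(H² + k²) (t(k, H) = 4 + √(k² + H²) = 4 + √(H² + k²))
(-12 - t(9, -13)) + (11*(-3) + j) = (-12 - (4 + √((-13)² + 9²))) + (11*(-3) + 11) = (-12 - (4 + √(169 + 81))) + (-33 + 11) = (-12 - (4 + √250)) - 22 = (-12 - (4 + 5*√10)) - 22 = (-12 + (-4 - 5*√10)) - 22 = (-16 - 5*√10) - 22 = -38 - 5*√10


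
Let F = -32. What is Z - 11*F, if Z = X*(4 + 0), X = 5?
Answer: 372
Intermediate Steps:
Z = 20 (Z = 5*(4 + 0) = 5*4 = 20)
Z - 11*F = 20 - 11*(-32) = 20 + 352 = 372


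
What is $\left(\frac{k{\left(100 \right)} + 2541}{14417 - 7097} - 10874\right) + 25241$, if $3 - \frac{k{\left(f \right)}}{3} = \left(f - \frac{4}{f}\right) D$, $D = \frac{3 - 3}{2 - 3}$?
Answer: $\frac{3505633}{244} \approx 14367.0$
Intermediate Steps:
$D = 0$ ($D = \frac{0}{-1} = 0 \left(-1\right) = 0$)
$k{\left(f \right)} = 9$ ($k{\left(f \right)} = 9 - 3 \left(f - \frac{4}{f}\right) 0 = 9 - 0 = 9 + 0 = 9$)
$\left(\frac{k{\left(100 \right)} + 2541}{14417 - 7097} - 10874\right) + 25241 = \left(\frac{9 + 2541}{14417 - 7097} - 10874\right) + 25241 = \left(\frac{2550}{7320} - 10874\right) + 25241 = \left(2550 \cdot \frac{1}{7320} - 10874\right) + 25241 = \left(\frac{85}{244} - 10874\right) + 25241 = - \frac{2653171}{244} + 25241 = \frac{3505633}{244}$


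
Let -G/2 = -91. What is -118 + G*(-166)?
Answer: -30330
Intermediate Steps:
G = 182 (G = -2*(-91) = 182)
-118 + G*(-166) = -118 + 182*(-166) = -118 - 30212 = -30330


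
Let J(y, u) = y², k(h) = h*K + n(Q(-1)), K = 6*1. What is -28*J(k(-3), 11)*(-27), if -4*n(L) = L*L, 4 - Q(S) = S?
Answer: 1778301/4 ≈ 4.4458e+5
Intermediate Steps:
Q(S) = 4 - S
n(L) = -L²/4 (n(L) = -L*L/4 = -L²/4)
K = 6
k(h) = -25/4 + 6*h (k(h) = h*6 - (4 - 1*(-1))²/4 = 6*h - (4 + 1)²/4 = 6*h - ¼*5² = 6*h - ¼*25 = 6*h - 25/4 = -25/4 + 6*h)
-28*J(k(-3), 11)*(-27) = -28*(-25/4 + 6*(-3))²*(-27) = -28*(-25/4 - 18)²*(-27) = -28*(-97/4)²*(-27) = -28*9409/16*(-27) = -65863/4*(-27) = 1778301/4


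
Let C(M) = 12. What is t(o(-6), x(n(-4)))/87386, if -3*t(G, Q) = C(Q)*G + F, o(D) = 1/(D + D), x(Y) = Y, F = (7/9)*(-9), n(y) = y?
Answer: 4/131079 ≈ 3.0516e-5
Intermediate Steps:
F = -7 (F = (7*(1/9))*(-9) = (7/9)*(-9) = -7)
o(D) = 1/(2*D)
t(G, Q) = 7/3 - 4*G (t(G, Q) = -(12*G - 7)/3 = -(-7 + 12*G)/3 = 7/3 - 4*G)
t(o(-6), x(n(-4)))/87386 = (7/3 - 2/(-6))/87386 = (7/3 - 2*(-1)/6)*(1/87386) = (7/3 - 4*(-1/12))*(1/87386) = (7/3 + 1/3)*(1/87386) = (8/3)*(1/87386) = 4/131079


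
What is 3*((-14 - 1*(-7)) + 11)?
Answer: 12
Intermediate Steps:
3*((-14 - 1*(-7)) + 11) = 3*((-14 + 7) + 11) = 3*(-7 + 11) = 3*4 = 12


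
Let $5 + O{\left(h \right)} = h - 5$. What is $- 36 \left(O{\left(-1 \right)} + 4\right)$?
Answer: $252$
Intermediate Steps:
$O{\left(h \right)} = -10 + h$ ($O{\left(h \right)} = -5 + \left(h - 5\right) = -5 + \left(-5 + h\right) = -10 + h$)
$- 36 \left(O{\left(-1 \right)} + 4\right) = - 36 \left(\left(-10 - 1\right) + 4\right) = - 36 \left(-11 + 4\right) = \left(-36\right) \left(-7\right) = 252$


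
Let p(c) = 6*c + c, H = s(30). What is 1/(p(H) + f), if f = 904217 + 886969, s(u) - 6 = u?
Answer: 1/1791438 ≈ 5.5821e-7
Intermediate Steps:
s(u) = 6 + u
H = 36 (H = 6 + 30 = 36)
p(c) = 7*c
f = 1791186
1/(p(H) + f) = 1/(7*36 + 1791186) = 1/(252 + 1791186) = 1/1791438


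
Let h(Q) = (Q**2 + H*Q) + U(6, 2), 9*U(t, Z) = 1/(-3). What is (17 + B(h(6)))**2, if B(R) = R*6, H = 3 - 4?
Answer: 3136441/81 ≈ 38722.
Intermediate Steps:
U(t, Z) = -1/27 (U(t, Z) = (1/9)/(-3) = (1/9)*(-1/3) = -1/27)
H = -1
h(Q) = -1/27 + Q**2 - Q (h(Q) = (Q**2 - Q) - 1/27 = -1/27 + Q**2 - Q)
B(R) = 6*R
(17 + B(h(6)))**2 = (17 + 6*(-1/27 + 6**2 - 1*6))**2 = (17 + 6*(-1/27 + 36 - 6))**2 = (17 + 6*(809/27))**2 = (17 + 1618/9)**2 = (1771/9)**2 = 3136441/81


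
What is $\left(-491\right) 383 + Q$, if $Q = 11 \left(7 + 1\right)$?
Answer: $-187965$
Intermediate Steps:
$Q = 88$ ($Q = 11 \cdot 8 = 88$)
$\left(-491\right) 383 + Q = \left(-491\right) 383 + 88 = -188053 + 88 = -187965$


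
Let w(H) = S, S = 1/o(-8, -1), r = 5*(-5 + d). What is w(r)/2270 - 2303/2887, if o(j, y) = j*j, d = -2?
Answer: -334576953/419423360 ≈ -0.79771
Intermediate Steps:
r = -35 (r = 5*(-5 - 2) = 5*(-7) = -35)
o(j, y) = j²
S = 1/64 (S = 1/((-8)²) = 1/64 ≈ 0.015625)
w(H) = 1/64
w(r)/2270 - 2303/2887 = (1/64)/2270 - 2303/2887 = (1/64)*(1/2270) - 2303*1/2887 = 1/145280 - 2303/2887 = -334576953/419423360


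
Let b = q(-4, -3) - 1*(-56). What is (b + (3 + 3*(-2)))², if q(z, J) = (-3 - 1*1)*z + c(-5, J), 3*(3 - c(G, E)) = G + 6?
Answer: 46225/9 ≈ 5136.1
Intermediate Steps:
c(G, E) = 1 - G/3 (c(G, E) = 3 - (G + 6)/3 = 3 - (6 + G)/3 = 3 + (-2 - G/3) = 1 - G/3)
q(z, J) = 8/3 - 4*z (q(z, J) = (-3 - 1*1)*z + (1 - ⅓*(-5)) = (-3 - 1)*z + (1 + 5/3) = -4*z + 8/3 = 8/3 - 4*z)
b = 224/3 (b = (8/3 - 4*(-4)) - 1*(-56) = (8/3 + 16) + 56 = 56/3 + 56 = 224/3 ≈ 74.667)
(b + (3 + 3*(-2)))² = (224/3 + (3 + 3*(-2)))² = (224/3 + (3 - 6))² = (224/3 - 3)² = (215/3)² = 46225/9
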